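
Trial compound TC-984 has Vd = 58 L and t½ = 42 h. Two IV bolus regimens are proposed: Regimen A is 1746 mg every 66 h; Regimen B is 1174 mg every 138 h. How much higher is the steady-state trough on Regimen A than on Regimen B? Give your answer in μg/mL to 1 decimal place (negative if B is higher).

Regimen A: f = (1/2)^(66/42) ≈ 0.3365; Cmin,ss = (1746/58)·f/(1−f) ≈ 15.267 μg/mL.
Regimen B: f = (1/2)^(138/42) ≈ 0.1025; Cmin,ss = (1174/58)·f/(1−f) ≈ 2.312 μg/mL.
Difference ≈ 15.267 − 2.312 ≈ 12.955 μg/mL.

13.0 μg/mL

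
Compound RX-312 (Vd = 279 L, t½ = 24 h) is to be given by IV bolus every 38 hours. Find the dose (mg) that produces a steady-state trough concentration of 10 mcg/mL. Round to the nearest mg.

5571 mg

τ/t½ = 38/24 ≈ 1.5833, so f = (1/2)^(38/24) ≈ 0.333710.
Cmin,ss = (D/Vd)·f/(1−f), so D = Cmin,ss·Vd·(1−f)/f.
D = 10 × 279 × (1−f)/f ≈ 10 × 279 × 1.99661 ≈ 5570.54 mg.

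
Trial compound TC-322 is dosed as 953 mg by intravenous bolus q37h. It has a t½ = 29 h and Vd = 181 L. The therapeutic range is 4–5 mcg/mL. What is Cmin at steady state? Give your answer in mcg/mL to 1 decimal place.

Over one 37-h interval, 37/29 ≈ 1.2759 half-lives elapse, leaving f ≈ 0.4130 of each dose.
Accumulation ratio R = 1/(1 − f) ≈ 1/0.5870 ≈ 1.7036.
Single-dose peak C₀ = D/Vd = 953/181 ≈ 5.265 mcg/mL.
Cmax,ss = C₀/(1 − f) ≈ 5.265/0.5870 ≈ 8.969 mcg/mL.
One interval later, Cmin,ss = Cmax,ss·e^(−kτ) ≈ 8.969 × 0.4130 ≈ 3.704 mcg/mL.
Trough 3.7 mcg/mL vs MEC 4 mcg/mL: subtherapeutic.

3.7 mcg/mL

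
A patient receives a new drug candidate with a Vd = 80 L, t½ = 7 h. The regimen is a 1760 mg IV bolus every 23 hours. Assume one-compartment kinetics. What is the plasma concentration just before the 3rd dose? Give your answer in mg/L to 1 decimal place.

f = (1/2)^(τ/t½) = (1/2)^(23/7) ≈ 0.1025.
C₀ = D/Vd = 1760/80 ≈ 22.000 mg/L.
Before the 3rd dose, 2 doses have been given. Superposition: Cmin = C₀·(f + f²).
≈ 22.000 × (0.1025 + 0.0105) ≈ 22.000 × 0.1130 ≈ 2.486 mg/L.

2.5 mg/L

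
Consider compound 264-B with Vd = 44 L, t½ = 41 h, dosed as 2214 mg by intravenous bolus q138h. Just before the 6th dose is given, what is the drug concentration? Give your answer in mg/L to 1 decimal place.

5.4 mg/L

f = (1/2)^(τ/t½) = (1/2)^(138/41) ≈ 0.0970.
C₀ = D/Vd = 2214/44 ≈ 50.318 mg/L.
Before the 6th dose, 5 doses have been given. Superposition: Cmin = C₀·(f + f² + … + f^5).
≈ 50.318 × (0.0970 + 0.0094 + 0.0009 + 0.0001 + 0.0000) ≈ 50.318 × 0.1074 ≈ 5.404 mg/L.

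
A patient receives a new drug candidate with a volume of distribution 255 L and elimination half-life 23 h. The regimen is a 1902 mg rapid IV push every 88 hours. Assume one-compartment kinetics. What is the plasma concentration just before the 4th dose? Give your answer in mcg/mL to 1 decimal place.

f = (1/2)^(τ/t½) = (1/2)^(88/23) ≈ 0.0705.
C₀ = D/Vd = 1902/255 ≈ 7.459 mcg/mL.
Before the 4th dose, 3 doses have been given. Superposition: Cmin = C₀·(f + f² + … + f^3).
≈ 7.459 × (0.0705 + 0.0050 + 0.0004) ≈ 7.459 × 0.0759 ≈ 0.566 mcg/mL.

0.6 mcg/mL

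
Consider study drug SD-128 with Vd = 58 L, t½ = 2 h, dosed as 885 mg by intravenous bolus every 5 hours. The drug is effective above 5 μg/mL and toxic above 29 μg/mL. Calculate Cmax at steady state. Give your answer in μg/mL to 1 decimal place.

18.5 μg/mL

k = ln2/t½ = ln2/2 ≈ 0.346574 h⁻¹; fraction remaining f = e^(−kτ) = e^(−0.346574×5) ≈ 0.1768.
Accumulation ratio R = 1/(1 − f) ≈ 1/0.8232 ≈ 1.2148.
Single-dose peak C₀ = D/Vd = 885/58 ≈ 15.259 μg/mL.
Steady-state peak Cmax,ss = C₀·R ≈ 15.259 × 1.2148 ≈ 18.537 μg/mL.
Peak 18.5 μg/mL vs MTC 29 μg/mL: below toxic threshold.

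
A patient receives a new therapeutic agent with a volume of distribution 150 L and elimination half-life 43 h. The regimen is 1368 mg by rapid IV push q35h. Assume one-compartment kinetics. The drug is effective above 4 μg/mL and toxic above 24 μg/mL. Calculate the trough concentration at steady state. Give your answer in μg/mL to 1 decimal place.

k = ln2/t½ = ln2/43 ≈ 0.016120 h⁻¹; fraction remaining f = e^(−kτ) = e^(−0.016120×35) ≈ 0.5688.
Accumulation ratio R = 1/(1 − f) ≈ 1/0.4312 ≈ 2.3191.
Each bolus raises the concentration by D/Vd = 1368/150 ≈ 9.120 μg/mL.
Cmax,ss = C₀/(1 − f) ≈ 9.120/0.4312 ≈ 21.150 μg/mL.
One interval later, Cmin,ss = Cmax,ss·e^(−kτ) ≈ 21.150 × 0.5688 ≈ 12.030 μg/mL.
Trough 12.0 μg/mL vs MEC 4 μg/mL: adequate.

12.0 μg/mL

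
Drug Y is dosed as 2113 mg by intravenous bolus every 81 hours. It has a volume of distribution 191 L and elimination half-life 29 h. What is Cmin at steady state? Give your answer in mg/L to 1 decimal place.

1.9 mg/L

τ/t½ = 81/29 ≈ 2.7931, so fraction remaining f = (1/2)^(81/29) ≈ 0.1443.
Accumulation ratio R = 1/(1 − f) ≈ 1/0.8557 ≈ 1.1686.
Each bolus raises the concentration by D/Vd = 2113/191 ≈ 11.063 mg/L.
Steady-state peak Cmax,ss = C₀·R ≈ 11.063 × 1.1686 ≈ 12.928 mg/L.
One interval later, Cmin,ss = Cmax,ss·e^(−kτ) ≈ 12.928 × 0.1443 ≈ 1.866 mg/L.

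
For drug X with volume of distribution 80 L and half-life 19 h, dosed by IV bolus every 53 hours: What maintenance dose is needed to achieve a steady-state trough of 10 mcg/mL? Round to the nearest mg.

4731 mg

τ/t½ = 53/19 ≈ 2.7895, so f = (1/2)^(53/19) ≈ 0.144639.
Cmin,ss = (D/Vd)·f/(1−f), so D = Cmin,ss·Vd·(1−f)/f.
D = 10 × 80 × (1−f)/f ≈ 10 × 80 × 5.91376 ≈ 4731.01 mg.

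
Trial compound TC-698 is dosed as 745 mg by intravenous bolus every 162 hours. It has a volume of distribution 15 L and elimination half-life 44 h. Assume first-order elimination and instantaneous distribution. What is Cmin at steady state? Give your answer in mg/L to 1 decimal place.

4.2 mg/L

τ/t½ = 162/44 ≈ 3.6818, so fraction remaining f = (1/2)^(162/44) ≈ 0.0779.
Single-dose peak C₀ = D/Vd = 745/15 ≈ 49.667 mg/L.
Steady-state trough Cmin,ss = C₀·f/(1−f) ≈ 49.667 × 0.0779/0.9221 ≈ 4.196 mg/L.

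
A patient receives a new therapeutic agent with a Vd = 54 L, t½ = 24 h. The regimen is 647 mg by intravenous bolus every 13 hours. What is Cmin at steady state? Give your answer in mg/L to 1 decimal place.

Over one 13-h interval, 13/24 ≈ 0.54167 half-lives elapse, leaving f ≈ 0.6870 of each dose.
Each bolus raises the concentration by D/Vd = 647/54 ≈ 11.981 mg/L.
Steady-state trough Cmin,ss = C₀·f/(1−f) ≈ 11.981 × 0.6870/0.3130 ≈ 26.297 mg/L.

26.3 mg/L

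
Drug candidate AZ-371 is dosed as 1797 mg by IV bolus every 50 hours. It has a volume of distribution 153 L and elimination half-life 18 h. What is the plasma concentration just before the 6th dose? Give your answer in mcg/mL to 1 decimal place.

2.0 mcg/mL

f = (1/2)^(τ/t½) = (1/2)^(50/18) ≈ 0.1458.
C₀ = D/Vd = 1797/153 ≈ 11.745 mcg/mL.
Before the 6th dose, 5 doses have been given. Superposition: Cmin = C₀·(f + f² + … + f^5).
≈ 11.745 × (0.1458 + 0.0213 + 0.0031 + 0.0005 + 0.0001) ≈ 11.745 × 0.1708 ≈ 2.006 mcg/mL.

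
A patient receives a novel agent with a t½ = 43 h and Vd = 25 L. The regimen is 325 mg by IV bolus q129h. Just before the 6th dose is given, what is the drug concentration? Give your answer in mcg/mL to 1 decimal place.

f = (1/2)^(τ/t½) = (1/2)^(129/43) ≈ 0.1250.
C₀ = D/Vd = 325/25 ≈ 13.000 mcg/mL.
Before the 6th dose, 5 doses have been given. Superposition: Cmin = C₀·(f + f² + … + f^5).
≈ 13.000 × (0.1250 + 0.0156 + 0.0020 + 0.0002 + 0.0000) ≈ 13.000 × 0.1428 ≈ 1.856 mcg/mL.

1.9 mcg/mL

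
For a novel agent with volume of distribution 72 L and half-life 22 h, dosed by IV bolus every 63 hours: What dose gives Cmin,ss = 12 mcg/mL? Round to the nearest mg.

5425 mg

τ/t½ = 63/22 ≈ 2.8636, so f = (1/2)^(63/22) ≈ 0.137391.
Cmin,ss = (D/Vd)·f/(1−f), so D = Cmin,ss·Vd·(1−f)/f.
D = 12 × 72 × (1−f)/f ≈ 12 × 72 × 6.27850 ≈ 5424.62 mg.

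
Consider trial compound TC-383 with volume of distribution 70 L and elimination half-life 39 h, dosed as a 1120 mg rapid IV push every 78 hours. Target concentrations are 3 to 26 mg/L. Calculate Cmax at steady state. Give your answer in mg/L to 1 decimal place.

21.3 mg/L

τ = 78 h = 2 half-lives, so f = (1/2)^2 = 0.25.
Accumulation ratio R = 1/(1 − f) = 1/0.75 = 4/3.
Single-dose peak C₀ = D/Vd = 1120/70 = 16 mg/L.
Steady-state peak Cmax,ss = C₀·R = 16 × 4/3 ≈ 21.333 mg/L.
Peak 21.3 mg/L vs MTC 26 mg/L: below toxic threshold.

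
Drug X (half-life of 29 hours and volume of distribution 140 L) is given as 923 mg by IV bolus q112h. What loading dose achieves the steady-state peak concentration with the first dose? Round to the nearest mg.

f = (1/2)^(112/29) ≈ 0.068770; accumulation ratio R = 1/(1−f) ≈ 1.07385.
Loading dose to hit Cmax,ss on first dose: D_load = D_maint·R ≈ 923 × 1.07385 ≈ 991.16 mg.

991 mg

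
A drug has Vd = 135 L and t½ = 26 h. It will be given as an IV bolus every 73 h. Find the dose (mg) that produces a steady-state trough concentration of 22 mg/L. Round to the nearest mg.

17825 mg

τ/t½ = 73/26 ≈ 2.8077, so f = (1/2)^(73/26) ≈ 0.142824.
Cmin,ss = (D/Vd)·f/(1−f), so D = Cmin,ss·Vd·(1−f)/f.
D = 22 × 135 × (1−f)/f ≈ 22 × 135 × 6.00162 ≈ 17824.81 mg.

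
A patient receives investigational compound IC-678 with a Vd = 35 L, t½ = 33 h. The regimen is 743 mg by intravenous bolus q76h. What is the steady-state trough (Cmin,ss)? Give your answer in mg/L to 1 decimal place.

5.4 mg/L

k = ln2/t½ = ln2/33 ≈ 0.021004 h⁻¹; fraction remaining f = e^(−kτ) = e^(−0.021004×76) ≈ 0.2026.
Accumulation ratio R = 1/(1 − f) ≈ 1/0.7974 ≈ 1.2541.
Single-dose peak C₀ = D/Vd = 743/35 ≈ 21.229 mg/L.
Cmax,ss = C₀/(1 − f) ≈ 21.229/0.7974 ≈ 26.623 mg/L.
Steady-state trough Cmin,ss = Cmax,ss·f ≈ 26.623 × 0.2026 ≈ 5.394 mg/L.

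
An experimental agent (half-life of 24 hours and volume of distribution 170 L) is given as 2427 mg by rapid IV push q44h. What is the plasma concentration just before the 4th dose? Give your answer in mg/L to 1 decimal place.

f = (1/2)^(τ/t½) = (1/2)^(44/24) ≈ 0.2806.
C₀ = D/Vd = 2427/170 ≈ 14.276 mg/L.
Before the 4th dose, 3 doses have been given. Superposition: Cmin = C₀·(f + f² + … + f^3).
≈ 14.276 × (0.2806 + 0.0787 + 0.0221) ≈ 14.276 × 0.3814 ≈ 5.445 mg/L.

5.4 mg/L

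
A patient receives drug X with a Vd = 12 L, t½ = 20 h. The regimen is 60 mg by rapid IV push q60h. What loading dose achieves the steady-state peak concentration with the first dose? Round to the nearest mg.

69 mg

f = (1/2)^(60/20) ≈ 0.125000; accumulation ratio R = 1/(1−f) ≈ 1.14286.
Loading dose to hit Cmax,ss on first dose: D_load = D_maint·R ≈ 60 × 1.14286 ≈ 68.57 mg.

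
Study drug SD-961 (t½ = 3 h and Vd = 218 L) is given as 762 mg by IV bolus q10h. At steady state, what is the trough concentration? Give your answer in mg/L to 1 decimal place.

0.4 mg/L

Over one 10-h interval, 10/3 ≈ 3.3333 half-lives elapse, leaving f ≈ 0.0992 of each dose.
Each bolus raises the concentration by D/Vd = 762/218 ≈ 3.495 mg/L.
Steady-state trough Cmin,ss = C₀·f/(1−f) ≈ 3.495 × 0.0992/0.9008 ≈ 0.385 mg/L.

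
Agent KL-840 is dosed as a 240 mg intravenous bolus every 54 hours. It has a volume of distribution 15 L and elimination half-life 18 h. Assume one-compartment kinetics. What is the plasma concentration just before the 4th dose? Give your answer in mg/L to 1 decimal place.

f = (1/2)^(τ/t½) = (1/2)^(54/18) ≈ 0.1250.
C₀ = D/Vd = 240/15 ≈ 16.000 mg/L.
Before the 4th dose, 3 doses have been given. Superposition: Cmin = C₀·(f + f² + … + f^3).
≈ 16.000 × (0.1250 + 0.0156 + 0.0020) ≈ 16.000 × 0.1426 ≈ 2.282 mg/L.

2.3 mg/L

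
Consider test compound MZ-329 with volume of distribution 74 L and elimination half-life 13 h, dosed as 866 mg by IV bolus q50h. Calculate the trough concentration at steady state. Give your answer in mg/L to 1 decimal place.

0.9 mg/L

Over one 50-h interval, 50/13 ≈ 3.8462 half-lives elapse, leaving f ≈ 0.0695 of each dose.
Each bolus raises the concentration by D/Vd = 866/74 ≈ 11.703 mg/L.
Steady-state trough Cmin,ss = C₀·f/(1−f) ≈ 11.703 × 0.0695/0.9305 ≈ 0.874 mg/L.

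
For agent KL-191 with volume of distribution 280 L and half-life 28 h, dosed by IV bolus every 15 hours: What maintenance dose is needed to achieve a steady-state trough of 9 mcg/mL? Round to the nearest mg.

1133 mg

τ/t½ = 15/28 ≈ 0.53571, so f = (1/2)^(15/28) ≈ 0.689817.
Cmin,ss = (D/Vd)·f/(1−f), so D = Cmin,ss·Vd·(1−f)/f.
D = 9 × 280 × (1−f)/f ≈ 9 × 280 × 0.44966 ≈ 1133.14 mg.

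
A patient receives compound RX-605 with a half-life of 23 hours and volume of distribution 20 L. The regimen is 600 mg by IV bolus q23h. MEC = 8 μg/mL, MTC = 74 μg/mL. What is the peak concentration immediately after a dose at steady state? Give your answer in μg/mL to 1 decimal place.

The dosing interval is 1 half-life, so f = 2^(−1) = 0.5.
Accumulation ratio R = 1/(1 − f) = 1/0.5 = 2/1.
Single-dose peak C₀ = D/Vd = 600/20 = 30 μg/mL.
Steady-state peak Cmax,ss = C₀·R = 30 × 2/1 ≈ 60.000 μg/mL.
Peak 60.0 μg/mL vs MTC 74 μg/mL: below toxic threshold.

60.0 μg/mL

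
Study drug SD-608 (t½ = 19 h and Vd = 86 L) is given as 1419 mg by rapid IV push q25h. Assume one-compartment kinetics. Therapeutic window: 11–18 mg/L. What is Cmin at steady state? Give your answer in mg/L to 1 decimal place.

11.1 mg/L

k = ln2/t½ = ln2/19 ≈ 0.036481 h⁻¹; fraction remaining f = e^(−kτ) = e^(−0.036481×25) ≈ 0.4017.
Accumulation ratio R = 1/(1 − f) ≈ 1/0.5983 ≈ 1.6714.
Each bolus raises the concentration by D/Vd = 1419/86 ≈ 16.500 mg/L.
Cmax,ss = C₀/(1 − f) ≈ 16.500/0.5983 ≈ 27.578 mg/L.
Steady-state trough Cmin,ss = Cmax,ss·f ≈ 27.578 × 0.4017 ≈ 11.078 mg/L.
Trough 11.1 mg/L vs MEC 11 mg/L: adequate.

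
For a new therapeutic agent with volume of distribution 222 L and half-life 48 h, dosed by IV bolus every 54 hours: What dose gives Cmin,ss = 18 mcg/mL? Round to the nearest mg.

τ/t½ = 54/48 ≈ 1.125, so f = (1/2)^(54/48) ≈ 0.458502.
Cmin,ss = (D/Vd)·f/(1−f), so D = Cmin,ss·Vd·(1−f)/f.
D = 18 × 222 × (1−f)/f ≈ 18 × 222 × 1.18102 ≈ 4719.36 mg.

4719 mg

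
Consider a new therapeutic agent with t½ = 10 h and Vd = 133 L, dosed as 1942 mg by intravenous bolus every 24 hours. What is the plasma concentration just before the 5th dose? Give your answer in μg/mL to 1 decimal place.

3.4 μg/mL

f = (1/2)^(τ/t½) = (1/2)^(24/10) ≈ 0.1895.
C₀ = D/Vd = 1942/133 ≈ 14.602 μg/mL.
Before the 5th dose, 4 doses have been given. Superposition: Cmin = C₀·(f + f² + … + f^4).
≈ 14.602 × (0.1895 + 0.0359 + 0.0068 + 0.0013) ≈ 14.602 × 0.2335 ≈ 3.410 μg/mL.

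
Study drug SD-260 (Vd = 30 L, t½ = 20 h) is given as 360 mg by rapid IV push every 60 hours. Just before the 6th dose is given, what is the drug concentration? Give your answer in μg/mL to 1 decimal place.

f = (1/2)^(τ/t½) = (1/2)^(60/20) ≈ 0.1250.
C₀ = D/Vd = 360/30 ≈ 12.000 μg/mL.
Before the 6th dose, 5 doses have been given. Superposition: Cmin = C₀·(f + f² + … + f^5).
≈ 12.000 × (0.1250 + 0.0156 + 0.0020 + 0.0002 + 0.0000) ≈ 12.000 × 0.1428 ≈ 1.714 μg/mL.

1.7 μg/mL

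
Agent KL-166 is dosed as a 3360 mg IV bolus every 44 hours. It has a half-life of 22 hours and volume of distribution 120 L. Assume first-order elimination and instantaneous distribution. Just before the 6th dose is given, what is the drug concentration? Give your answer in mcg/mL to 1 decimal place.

f = (1/2)^(τ/t½) = (1/2)^(44/22) ≈ 0.2500.
C₀ = D/Vd = 3360/120 ≈ 28.000 mcg/mL.
Before the 6th dose, 5 doses have been given. Superposition: Cmin = C₀·(f + f² + … + f^5).
≈ 28.000 × (0.2500 + 0.0625 + 0.0156 + 0.0039 + 0.0010) ≈ 28.000 × 0.3330 ≈ 9.324 mcg/mL.

9.3 mcg/mL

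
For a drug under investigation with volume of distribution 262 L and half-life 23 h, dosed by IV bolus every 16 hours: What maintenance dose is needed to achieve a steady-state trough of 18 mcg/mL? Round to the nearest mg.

τ/t½ = 16/23 ≈ 0.69565, so f = (1/2)^(16/23) ≈ 0.617430.
Cmin,ss = (D/Vd)·f/(1−f), so D = Cmin,ss·Vd·(1−f)/f.
D = 18 × 262 × (1−f)/f ≈ 18 × 262 × 0.61962 ≈ 2922.13 mg.

2922 mg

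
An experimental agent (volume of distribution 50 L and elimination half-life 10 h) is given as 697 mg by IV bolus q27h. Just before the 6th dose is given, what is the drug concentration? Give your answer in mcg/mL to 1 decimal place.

2.5 mcg/mL

f = (1/2)^(τ/t½) = (1/2)^(27/10) ≈ 0.1539.
C₀ = D/Vd = 697/50 ≈ 13.940 mcg/mL.
Before the 6th dose, 5 doses have been given. Superposition: Cmin = C₀·(f + f² + … + f^5).
≈ 13.940 × (0.1539 + 0.0237 + 0.0036 + 0.0006 + 0.0001) ≈ 13.940 × 0.1819 ≈ 2.536 mcg/mL.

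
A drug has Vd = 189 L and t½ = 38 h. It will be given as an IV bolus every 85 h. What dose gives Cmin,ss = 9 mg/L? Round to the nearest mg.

τ/t½ = 85/38 ≈ 2.2368, so f = (1/2)^(85/38) ≈ 0.212150.
Cmin,ss = (D/Vd)·f/(1−f), so D = Cmin,ss·Vd·(1−f)/f.
D = 9 × 189 × (1−f)/f ≈ 9 × 189 × 3.71365 ≈ 6316.92 mg.

6317 mg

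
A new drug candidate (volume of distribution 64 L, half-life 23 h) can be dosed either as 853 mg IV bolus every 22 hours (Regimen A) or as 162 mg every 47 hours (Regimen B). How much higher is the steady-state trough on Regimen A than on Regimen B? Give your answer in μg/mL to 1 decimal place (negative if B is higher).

Regimen A: f = (1/2)^(22/23) ≈ 0.5153; Cmin,ss = (853/64)·f/(1−f) ≈ 14.170 μg/mL.
Regimen B: f = (1/2)^(47/23) ≈ 0.2426; Cmin,ss = (162/64)·f/(1−f) ≈ 0.811 μg/mL.
Difference ≈ 14.170 − 0.811 ≈ 13.359 μg/mL.

13.4 μg/mL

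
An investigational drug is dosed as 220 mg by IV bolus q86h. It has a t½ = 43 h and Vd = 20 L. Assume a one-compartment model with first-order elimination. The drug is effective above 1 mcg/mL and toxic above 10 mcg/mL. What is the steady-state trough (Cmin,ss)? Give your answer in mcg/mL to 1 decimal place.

3.7 mcg/mL

The dosing interval is 2 half-lives, so f = 2^(−2) = 0.25.
Accumulation ratio R = 1/(1 − f) = 1/0.75 = 4/3.
Single-dose peak C₀ = D/Vd = 220/20 = 11 mcg/mL.
Steady-state peak Cmax,ss = C₀·R = 11 × 4/3 ≈ 14.667 mcg/mL.
Steady-state trough Cmin,ss = Cmax,ss·f ≈ 14.667 × 0.25 ≈ 3.667 mcg/mL.
Trough 3.7 mcg/mL vs MEC 1 mcg/mL: adequate.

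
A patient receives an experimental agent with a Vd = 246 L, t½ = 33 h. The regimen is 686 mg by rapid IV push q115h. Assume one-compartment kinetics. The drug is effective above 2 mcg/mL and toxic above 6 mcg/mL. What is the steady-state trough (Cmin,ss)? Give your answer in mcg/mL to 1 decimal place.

0.3 mcg/mL

k = ln2/t½ = ln2/33 ≈ 0.021004 h⁻¹; fraction remaining f = e^(−kτ) = e^(−0.021004×115) ≈ 0.0893.
At steady state, accumulation factor R = 1/(1 − e^(−kτ)) ≈ 1.0981.
Each bolus raises the concentration by D/Vd = 686/246 ≈ 2.789 mcg/mL.
Cmax,ss = C₀/(1 − f) ≈ 2.789/0.9107 ≈ 3.062 mcg/mL.
One interval later, Cmin,ss = Cmax,ss·e^(−kτ) ≈ 3.062 × 0.0893 ≈ 0.273 mcg/mL.
Trough 0.3 mcg/mL vs MEC 2 mcg/mL: subtherapeutic.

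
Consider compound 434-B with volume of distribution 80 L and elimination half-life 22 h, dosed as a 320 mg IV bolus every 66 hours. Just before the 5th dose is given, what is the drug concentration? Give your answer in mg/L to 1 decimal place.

f = (1/2)^(τ/t½) = (1/2)^(66/22) ≈ 0.1250.
C₀ = D/Vd = 320/80 ≈ 4.000 mg/L.
Before the 5th dose, 4 doses have been given. Superposition: Cmin = C₀·(f + f² + … + f^4).
≈ 4.000 × (0.1250 + 0.0156 + 0.0020 + 0.0002) ≈ 4.000 × 0.1428 ≈ 0.571 mg/L.

0.6 mg/L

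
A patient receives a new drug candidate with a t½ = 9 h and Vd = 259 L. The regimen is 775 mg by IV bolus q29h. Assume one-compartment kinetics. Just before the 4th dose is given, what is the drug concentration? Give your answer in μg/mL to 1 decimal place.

f = (1/2)^(τ/t½) = (1/2)^(29/9) ≈ 0.1072.
C₀ = D/Vd = 775/259 ≈ 2.992 μg/mL.
Before the 4th dose, 3 doses have been given. Superposition: Cmin = C₀·(f + f² + … + f^3).
≈ 2.992 × (0.1072 + 0.0115 + 0.0012) ≈ 2.992 × 0.1199 ≈ 0.359 μg/mL.

0.4 μg/mL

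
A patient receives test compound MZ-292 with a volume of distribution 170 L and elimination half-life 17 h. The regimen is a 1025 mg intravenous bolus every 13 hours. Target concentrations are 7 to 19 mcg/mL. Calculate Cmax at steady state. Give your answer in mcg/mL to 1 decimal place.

14.7 mcg/mL

τ/t½ = 13/17 ≈ 0.76471, so fraction remaining f = (1/2)^(13/17) ≈ 0.5886.
At steady state, accumulation factor R = 1/(1 − e^(−kτ)) ≈ 2.4307.
Single-dose peak C₀ = D/Vd = 1025/170 ≈ 6.029 mcg/mL.
Steady-state peak Cmax,ss = C₀·R ≈ 6.029 × 2.4307 ≈ 14.655 mcg/mL.
Peak 14.7 mcg/mL vs MTC 19 mcg/mL: below toxic threshold.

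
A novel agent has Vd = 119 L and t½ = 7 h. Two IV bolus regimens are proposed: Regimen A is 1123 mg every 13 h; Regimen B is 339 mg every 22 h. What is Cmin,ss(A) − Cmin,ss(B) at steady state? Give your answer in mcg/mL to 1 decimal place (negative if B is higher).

3.2 mcg/mL

Regimen A: f = (1/2)^(13/7) ≈ 0.2760; Cmin,ss = (1123/119)·f/(1−f) ≈ 3.598 mcg/mL.
Regimen B: f = (1/2)^(22/7) ≈ 0.1132; Cmin,ss = (339/119)·f/(1−f) ≈ 0.364 mcg/mL.
Difference ≈ 3.598 − 0.364 ≈ 3.234 mcg/mL.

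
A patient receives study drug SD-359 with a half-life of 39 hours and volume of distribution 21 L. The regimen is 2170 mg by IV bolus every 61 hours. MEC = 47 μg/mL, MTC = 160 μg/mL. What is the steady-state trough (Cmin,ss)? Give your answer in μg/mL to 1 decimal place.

k = ln2/t½ = ln2/39 ≈ 0.017773 h⁻¹; fraction remaining f = e^(−kτ) = e^(−0.017773×61) ≈ 0.3382.
Each bolus raises the concentration by D/Vd = 2170/21 ≈ 103.333 μg/mL.
Steady-state trough Cmin,ss = C₀·f/(1−f) ≈ 103.333 × 0.3382/0.6618 ≈ 52.806 μg/mL.
Trough 52.8 μg/mL vs MEC 47 μg/mL: adequate.

52.8 μg/mL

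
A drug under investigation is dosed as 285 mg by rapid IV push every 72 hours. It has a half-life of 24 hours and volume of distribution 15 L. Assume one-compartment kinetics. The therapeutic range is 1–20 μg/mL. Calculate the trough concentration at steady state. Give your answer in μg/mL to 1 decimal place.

2.7 μg/mL

The dosing interval is 3 half-lives, so f = 2^(−3) = 0.125.
Accumulation ratio R = 1/(1 − f) = 1/0.875 = 8/7.
Single-dose peak C₀ = D/Vd = 285/15 = 19 μg/mL.
Steady-state peak Cmax,ss = C₀·R = 19 × 8/7 ≈ 21.714 μg/mL.
Steady-state trough Cmin,ss = Cmax,ss·f ≈ 21.714 × 0.125 ≈ 2.714 μg/mL.
Trough 2.7 μg/mL vs MEC 1 μg/mL: adequate.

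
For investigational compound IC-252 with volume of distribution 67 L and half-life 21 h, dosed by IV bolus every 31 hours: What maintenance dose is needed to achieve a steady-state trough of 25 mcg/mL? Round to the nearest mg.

τ/t½ = 31/21 ≈ 1.4762, so f = (1/2)^(31/21) ≈ 0.359437.
Cmin,ss = (D/Vd)·f/(1−f), so D = Cmin,ss·Vd·(1−f)/f.
D = 25 × 67 × (1−f)/f ≈ 25 × 67 × 1.78213 ≈ 2985.07 mg.

2985 mg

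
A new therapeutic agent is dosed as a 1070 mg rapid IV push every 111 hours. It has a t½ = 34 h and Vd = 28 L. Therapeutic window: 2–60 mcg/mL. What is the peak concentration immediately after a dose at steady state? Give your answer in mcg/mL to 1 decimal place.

Over one 111-h interval, 111/34 ≈ 3.2647 half-lives elapse, leaving f ≈ 0.1040 of each dose.
Accumulation ratio R = 1/(1 − f) ≈ 1/0.8960 ≈ 1.1161.
Single-dose peak C₀ = D/Vd = 1070/28 ≈ 38.214 mcg/mL.
Steady-state peak Cmax,ss = C₀·R ≈ 38.214 × 1.1161 ≈ 42.651 mcg/mL.
Peak 42.7 mcg/mL vs MTC 60 mcg/mL: below toxic threshold.

42.7 mcg/mL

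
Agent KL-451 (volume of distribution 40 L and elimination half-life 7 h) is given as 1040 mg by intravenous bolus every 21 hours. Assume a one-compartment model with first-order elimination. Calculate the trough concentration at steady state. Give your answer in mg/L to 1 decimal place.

3.7 mg/L

τ = 21 h = 3 half-lives, so f = (1/2)^3 = 0.125.
Accumulation ratio R = 1/(1 − f) = 1/0.875 = 8/7.
Single-dose peak C₀ = D/Vd = 1040/40 = 26 mg/L.
Steady-state peak Cmax,ss = C₀·R = 26 × 8/7 ≈ 29.714 mg/L.
Steady-state trough Cmin,ss = Cmax,ss·f ≈ 29.714 × 0.125 ≈ 3.714 mg/L.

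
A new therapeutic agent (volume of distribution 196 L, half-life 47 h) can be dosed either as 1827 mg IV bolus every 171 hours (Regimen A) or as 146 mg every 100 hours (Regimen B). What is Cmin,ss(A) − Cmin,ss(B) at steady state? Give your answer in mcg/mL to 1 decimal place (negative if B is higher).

Regimen A: f = (1/2)^(171/47) ≈ 0.0803; Cmin,ss = (1827/196)·f/(1−f) ≈ 0.814 mcg/mL.
Regimen B: f = (1/2)^(100/47) ≈ 0.2288; Cmin,ss = (146/196)·f/(1−f) ≈ 0.221 mcg/mL.
Difference ≈ 0.814 − 0.221 ≈ 0.593 mcg/mL.

0.6 mcg/mL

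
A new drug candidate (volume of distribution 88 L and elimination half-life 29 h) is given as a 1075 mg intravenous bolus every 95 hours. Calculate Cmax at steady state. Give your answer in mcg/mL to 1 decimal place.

Over one 95-h interval, 95/29 ≈ 3.2759 half-lives elapse, leaving f ≈ 0.1032 of each dose.
At steady state, accumulation factor R = 1/(1 − e^(−kτ)) ≈ 1.1151.
Single-dose peak C₀ = D/Vd = 1075/88 ≈ 12.216 mcg/mL.
Steady-state peak Cmax,ss = C₀·R ≈ 12.216 × 1.1151 ≈ 13.622 mcg/mL.

13.6 mcg/mL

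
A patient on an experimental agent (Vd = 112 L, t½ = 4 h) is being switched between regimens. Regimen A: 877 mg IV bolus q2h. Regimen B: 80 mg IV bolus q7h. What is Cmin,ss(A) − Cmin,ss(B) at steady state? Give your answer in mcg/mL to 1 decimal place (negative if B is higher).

18.6 mcg/mL

Regimen A: f = (1/2)^(2/4) ≈ 0.7071; Cmin,ss = (877/112)·f/(1−f) ≈ 18.904 mcg/mL.
Regimen B: f = (1/2)^(7/4) ≈ 0.2973; Cmin,ss = (80/112)·f/(1−f) ≈ 0.302 mcg/mL.
Difference ≈ 18.904 − 0.302 ≈ 18.602 mcg/mL.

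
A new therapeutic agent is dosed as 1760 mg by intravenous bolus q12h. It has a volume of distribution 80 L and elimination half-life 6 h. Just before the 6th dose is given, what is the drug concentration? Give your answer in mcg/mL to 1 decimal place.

7.3 mcg/mL

f = (1/2)^(τ/t½) = (1/2)^(12/6) ≈ 0.2500.
C₀ = D/Vd = 1760/80 ≈ 22.000 mcg/mL.
Before the 6th dose, 5 doses have been given. Superposition: Cmin = C₀·(f + f² + … + f^5).
≈ 22.000 × (0.2500 + 0.0625 + 0.0156 + 0.0039 + 0.0010) ≈ 22.000 × 0.3330 ≈ 7.326 mcg/mL.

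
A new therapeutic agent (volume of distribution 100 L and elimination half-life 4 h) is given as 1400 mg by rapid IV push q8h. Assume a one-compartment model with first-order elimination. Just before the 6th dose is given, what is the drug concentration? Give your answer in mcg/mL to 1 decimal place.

f = (1/2)^(τ/t½) = (1/2)^(8/4) ≈ 0.2500.
C₀ = D/Vd = 1400/100 ≈ 14.000 mcg/mL.
Before the 6th dose, 5 doses have been given. Superposition: Cmin = C₀·(f + f² + … + f^5).
≈ 14.000 × (0.2500 + 0.0625 + 0.0156 + 0.0039 + 0.0010) ≈ 14.000 × 0.3330 ≈ 4.662 mcg/mL.

4.7 mcg/mL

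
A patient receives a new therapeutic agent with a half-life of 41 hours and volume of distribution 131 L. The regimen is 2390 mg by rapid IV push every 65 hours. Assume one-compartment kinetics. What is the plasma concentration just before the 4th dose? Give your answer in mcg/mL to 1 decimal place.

8.8 mcg/mL

f = (1/2)^(τ/t½) = (1/2)^(65/41) ≈ 0.3332.
C₀ = D/Vd = 2390/131 ≈ 18.244 mcg/mL.
Before the 4th dose, 3 doses have been given. Superposition: Cmin = C₀·(f + f² + … + f^3).
≈ 18.244 × (0.3332 + 0.1110 + 0.0370) ≈ 18.244 × 0.4812 ≈ 8.779 mcg/mL.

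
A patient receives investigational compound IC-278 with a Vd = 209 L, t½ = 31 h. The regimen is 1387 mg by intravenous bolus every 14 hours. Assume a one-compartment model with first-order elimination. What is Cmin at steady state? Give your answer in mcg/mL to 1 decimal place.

τ/t½ = 14/31 ≈ 0.45161, so fraction remaining f = (1/2)^(14/31) ≈ 0.7312.
Accumulation ratio R = 1/(1 − f) ≈ 1/0.2688 ≈ 3.7202.
Single-dose peak C₀ = D/Vd = 1387/209 ≈ 6.636 mcg/mL.
Cmax,ss = C₀/(1 − f) ≈ 6.636/0.2688 ≈ 24.688 mcg/mL.
One interval later, Cmin,ss = Cmax,ss·e^(−kτ) ≈ 24.688 × 0.7312 ≈ 18.052 mcg/mL.

18.1 mcg/mL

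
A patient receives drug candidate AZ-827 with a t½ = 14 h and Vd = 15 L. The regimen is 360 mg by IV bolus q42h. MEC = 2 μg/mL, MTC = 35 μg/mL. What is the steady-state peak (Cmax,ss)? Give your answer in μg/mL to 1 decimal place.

The dosing interval is 3 half-lives, so f = 2^(−3) = 0.125.
Accumulation ratio R = 1/(1 − f) = 1/0.875 = 8/7.
Single-dose peak C₀ = D/Vd = 360/15 = 24 μg/mL.
Steady-state peak Cmax,ss = C₀·R = 24 × 8/7 ≈ 27.429 μg/mL.
Peak 27.4 μg/mL vs MTC 35 μg/mL: below toxic threshold.

27.4 μg/mL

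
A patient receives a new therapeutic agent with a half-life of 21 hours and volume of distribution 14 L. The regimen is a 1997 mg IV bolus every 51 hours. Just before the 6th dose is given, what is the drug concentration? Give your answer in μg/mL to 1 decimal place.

32.5 μg/mL

f = (1/2)^(τ/t½) = (1/2)^(51/21) ≈ 0.1857.
C₀ = D/Vd = 1997/14 ≈ 142.643 μg/mL.
Before the 6th dose, 5 doses have been given. Superposition: Cmin = C₀·(f + f² + … + f^5).
≈ 142.643 × (0.1857 + 0.0345 + 0.0064 + 0.0012 + 0.0002) ≈ 142.643 × 0.2280 ≈ 32.523 μg/mL.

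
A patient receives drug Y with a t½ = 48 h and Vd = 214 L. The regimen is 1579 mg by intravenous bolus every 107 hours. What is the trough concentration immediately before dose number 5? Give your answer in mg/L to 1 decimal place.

2.0 mg/L

f = (1/2)^(τ/t½) = (1/2)^(107/48) ≈ 0.2133.
C₀ = D/Vd = 1579/214 ≈ 7.379 mg/L.
Before the 5th dose, 4 doses have been given. Superposition: Cmin = C₀·(f + f² + … + f^4).
≈ 7.379 × (0.2133 + 0.0455 + 0.0097 + 0.0021) ≈ 7.379 × 0.2706 ≈ 1.997 mg/L.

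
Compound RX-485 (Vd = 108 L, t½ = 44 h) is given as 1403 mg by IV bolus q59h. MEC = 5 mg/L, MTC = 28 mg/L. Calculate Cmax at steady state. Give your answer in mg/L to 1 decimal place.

k = ln2/t½ = ln2/44 ≈ 0.015753 h⁻¹; fraction remaining f = e^(−kτ) = e^(−0.015753×59) ≈ 0.3948.
Accumulation ratio R = 1/(1 − f) ≈ 1/0.6052 ≈ 1.6523.
Single-dose peak C₀ = D/Vd = 1403/108 ≈ 12.991 mg/L.
Steady-state peak Cmax,ss = C₀·R ≈ 12.991 × 1.6523 ≈ 21.465 mg/L.
Peak 21.5 mg/L vs MTC 28 mg/L: below toxic threshold.

21.5 mg/L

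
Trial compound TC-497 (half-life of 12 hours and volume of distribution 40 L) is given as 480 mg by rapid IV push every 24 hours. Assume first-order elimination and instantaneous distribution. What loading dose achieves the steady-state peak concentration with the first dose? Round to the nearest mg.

640 mg

f = (1/2)^(24/12) ≈ 0.250000; accumulation ratio R = 1/(1−f) ≈ 1.33333.
Loading dose to hit Cmax,ss on first dose: D_load = D_maint·R ≈ 480 × 1.33333 ≈ 640.00 mg.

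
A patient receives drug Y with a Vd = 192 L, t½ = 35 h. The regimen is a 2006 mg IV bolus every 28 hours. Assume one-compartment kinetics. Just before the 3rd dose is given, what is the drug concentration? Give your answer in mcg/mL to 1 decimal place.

9.4 mcg/mL

f = (1/2)^(τ/t½) = (1/2)^(28/35) ≈ 0.5743.
C₀ = D/Vd = 2006/192 ≈ 10.448 mcg/mL.
Before the 3rd dose, 2 doses have been given. Superposition: Cmin = C₀·(f + f²).
≈ 10.448 × (0.5743 + 0.3298) ≈ 10.448 × 0.9041 ≈ 9.446 mcg/mL.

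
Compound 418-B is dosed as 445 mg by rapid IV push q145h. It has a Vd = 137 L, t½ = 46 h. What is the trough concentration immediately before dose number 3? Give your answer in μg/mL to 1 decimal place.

f = (1/2)^(τ/t½) = (1/2)^(145/46) ≈ 0.1125.
C₀ = D/Vd = 445/137 ≈ 3.248 μg/mL.
Before the 3rd dose, 2 doses have been given. Superposition: Cmin = C₀·(f + f²).
≈ 3.248 × (0.1125 + 0.0127) ≈ 3.248 × 0.1252 ≈ 0.407 μg/mL.

0.4 μg/mL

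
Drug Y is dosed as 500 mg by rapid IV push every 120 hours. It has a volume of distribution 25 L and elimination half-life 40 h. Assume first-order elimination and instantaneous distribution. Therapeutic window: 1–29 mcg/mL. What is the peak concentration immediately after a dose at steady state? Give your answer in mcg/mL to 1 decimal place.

22.9 mcg/mL

The dosing interval is 3 half-lives, so f = 2^(−3) = 0.125.
At steady state, R = 1/(1 − 0.125) = 8/7.
Single-dose peak C₀ = D/Vd = 500/25 = 20 mcg/mL.
Steady-state peak Cmax,ss = C₀·R = 20 × 8/7 ≈ 22.857 mcg/mL.
Peak 22.9 mcg/mL vs MTC 29 mcg/mL: below toxic threshold.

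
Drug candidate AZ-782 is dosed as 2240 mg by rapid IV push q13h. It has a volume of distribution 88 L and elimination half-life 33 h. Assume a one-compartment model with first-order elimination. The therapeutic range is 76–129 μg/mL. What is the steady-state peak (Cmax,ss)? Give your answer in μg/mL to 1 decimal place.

Over one 13-h interval, 13/33 ≈ 0.39394 half-lives elapse, leaving f ≈ 0.7610 of each dose.
At steady state, accumulation factor R = 1/(1 − e^(−kτ)) ≈ 4.1841.
Single-dose peak C₀ = D/Vd = 2240/88 ≈ 25.455 μg/mL.
Cmax,ss = C₀/(1 − f) ≈ 25.455/0.2390 ≈ 106.506 μg/mL.
Peak 106.5 μg/mL vs MTC 129 μg/mL: below toxic threshold.

106.5 μg/mL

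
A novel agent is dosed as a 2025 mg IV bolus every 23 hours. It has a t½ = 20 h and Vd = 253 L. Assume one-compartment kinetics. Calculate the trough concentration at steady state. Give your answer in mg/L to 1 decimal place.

τ/t½ = 23/20 ≈ 1.15, so fraction remaining f = (1/2)^(23/20) ≈ 0.4506.
Accumulation ratio R = 1/(1 − f) ≈ 1/0.5494 ≈ 1.8202.
Each bolus raises the concentration by D/Vd = 2025/253 ≈ 8.004 mg/L.
Steady-state peak Cmax,ss = C₀·R ≈ 8.004 × 1.8202 ≈ 14.569 mg/L.
One interval later, Cmin,ss = Cmax,ss·e^(−kτ) ≈ 14.569 × 0.4506 ≈ 6.565 mg/L.

6.6 mg/L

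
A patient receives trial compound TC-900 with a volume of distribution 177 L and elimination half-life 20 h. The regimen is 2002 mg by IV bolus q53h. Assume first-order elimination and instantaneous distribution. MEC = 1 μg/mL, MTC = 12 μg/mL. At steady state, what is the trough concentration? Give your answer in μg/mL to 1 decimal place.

2.1 μg/mL

k = ln2/t½ = ln2/20 ≈ 0.034657 h⁻¹; fraction remaining f = e^(−kτ) = e^(−0.034657×53) ≈ 0.1593.
Single-dose peak C₀ = D/Vd = 2002/177 ≈ 11.311 μg/mL.
Steady-state trough Cmin,ss = C₀·f/(1−f) ≈ 11.311 × 0.1593/0.8407 ≈ 2.143 μg/mL.
Trough 2.1 μg/mL vs MEC 1 μg/mL: adequate.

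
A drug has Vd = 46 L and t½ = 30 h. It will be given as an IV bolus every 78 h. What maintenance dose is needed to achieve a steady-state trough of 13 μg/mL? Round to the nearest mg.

3028 mg

τ/t½ = 78/30 ≈ 2.6, so f = (1/2)^(78/30) ≈ 0.164938.
Cmin,ss = (D/Vd)·f/(1−f), so D = Cmin,ss·Vd·(1−f)/f.
D = 13 × 46 × (1−f)/f ≈ 13 × 46 × 5.06288 ≈ 3027.60 mg.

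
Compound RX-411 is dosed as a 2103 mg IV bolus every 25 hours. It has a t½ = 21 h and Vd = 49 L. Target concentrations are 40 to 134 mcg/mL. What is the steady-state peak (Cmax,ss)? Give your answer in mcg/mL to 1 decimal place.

76.4 mcg/mL

τ/t½ = 25/21 ≈ 1.1905, so fraction remaining f = (1/2)^(25/21) ≈ 0.4382.
At steady state, accumulation factor R = 1/(1 − e^(−kτ)) ≈ 1.7800.
Each bolus raises the concentration by D/Vd = 2103/49 ≈ 42.918 mcg/mL.
Steady-state peak Cmax,ss = C₀·R ≈ 42.918 × 1.7800 ≈ 76.394 mcg/mL.
Peak 76.4 mcg/mL vs MTC 134 mcg/mL: below toxic threshold.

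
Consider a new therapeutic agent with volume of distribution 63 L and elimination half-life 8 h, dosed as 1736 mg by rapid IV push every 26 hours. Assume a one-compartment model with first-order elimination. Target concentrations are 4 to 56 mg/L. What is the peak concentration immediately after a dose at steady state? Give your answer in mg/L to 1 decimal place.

τ/t½ = 26/8 ≈ 3.25, so fraction remaining f = (1/2)^(26/8) ≈ 0.1051.
Accumulation ratio R = 1/(1 − f) ≈ 1/0.8949 ≈ 1.1174.
Single-dose peak C₀ = D/Vd = 1736/63 ≈ 27.556 mg/L.
Steady-state peak Cmax,ss = C₀·R ≈ 27.556 × 1.1174 ≈ 30.791 mg/L.
Peak 30.8 mg/L vs MTC 56 mg/L: below toxic threshold.

30.8 mg/L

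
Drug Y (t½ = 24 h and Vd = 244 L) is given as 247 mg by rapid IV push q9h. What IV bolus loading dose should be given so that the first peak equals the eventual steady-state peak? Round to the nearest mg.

1079 mg

f = (1/2)^(9/24) ≈ 0.771105; accumulation ratio R = 1/(1−f) ≈ 4.36882.
Loading dose to hit Cmax,ss on first dose: D_load = D_maint·R ≈ 247 × 4.36882 ≈ 1079.10 mg.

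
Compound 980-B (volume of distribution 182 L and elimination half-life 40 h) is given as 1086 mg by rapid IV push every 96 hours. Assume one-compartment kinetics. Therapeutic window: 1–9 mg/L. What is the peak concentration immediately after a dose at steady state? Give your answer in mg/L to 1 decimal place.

7.4 mg/L

k = ln2/t½ = ln2/40 ≈ 0.017329 h⁻¹; fraction remaining f = e^(−kτ) = e^(−0.017329×96) ≈ 0.1895.
At steady state, accumulation factor R = 1/(1 − e^(−kτ)) ≈ 1.2338.
Each bolus raises the concentration by D/Vd = 1086/182 ≈ 5.967 mg/L.
Steady-state peak Cmax,ss = C₀·R ≈ 5.967 × 1.2338 ≈ 7.362 mg/L.
Peak 7.4 mg/L vs MTC 9 mg/L: below toxic threshold.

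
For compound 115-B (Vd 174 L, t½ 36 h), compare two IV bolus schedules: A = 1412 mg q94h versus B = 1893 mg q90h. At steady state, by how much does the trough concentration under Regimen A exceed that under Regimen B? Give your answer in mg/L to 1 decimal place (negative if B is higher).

Regimen A: f = (1/2)^(94/36) ≈ 0.1637; Cmin,ss = (1412/174)·f/(1−f) ≈ 1.588 mg/L.
Regimen B: f = (1/2)^(90/36) ≈ 0.1768; Cmin,ss = (1893/174)·f/(1−f) ≈ 2.337 mg/L.
Difference ≈ 1.588 − 2.337 ≈ -0.749 mg/L.

-0.7 mg/L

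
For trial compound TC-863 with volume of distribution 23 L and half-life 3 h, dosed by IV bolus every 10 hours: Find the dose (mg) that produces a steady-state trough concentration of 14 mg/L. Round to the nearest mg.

2924 mg

τ/t½ = 10/3 ≈ 3.3333, so f = (1/2)^(10/3) ≈ 0.099213.
Cmin,ss = (D/Vd)·f/(1−f), so D = Cmin,ss·Vd·(1−f)/f.
D = 14 × 23 × (1−f)/f ≈ 14 × 23 × 9.07932 ≈ 2923.54 mg.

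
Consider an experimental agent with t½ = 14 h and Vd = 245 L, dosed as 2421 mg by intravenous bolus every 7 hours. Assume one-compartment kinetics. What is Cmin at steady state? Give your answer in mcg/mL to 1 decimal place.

23.9 mcg/mL

τ/t½ = 7/14 ≈ 0.5, so fraction remaining f = (1/2)^(7/14) ≈ 0.7071.
Accumulation ratio R = 1/(1 − f) ≈ 1/0.2929 ≈ 3.4141.
Each bolus raises the concentration by D/Vd = 2421/245 ≈ 9.882 mcg/mL.
Steady-state peak Cmax,ss = C₀·R ≈ 9.882 × 3.4141 ≈ 33.738 mcg/mL.
Steady-state trough Cmin,ss = Cmax,ss·f ≈ 33.738 × 0.7071 ≈ 23.856 mcg/mL.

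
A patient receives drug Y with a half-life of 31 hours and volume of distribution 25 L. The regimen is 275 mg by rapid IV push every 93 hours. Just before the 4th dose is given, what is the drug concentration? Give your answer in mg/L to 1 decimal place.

1.6 mg/L

f = (1/2)^(τ/t½) = (1/2)^(93/31) ≈ 0.1250.
C₀ = D/Vd = 275/25 ≈ 11.000 mg/L.
Before the 4th dose, 3 doses have been given. Superposition: Cmin = C₀·(f + f² + … + f^3).
≈ 11.000 × (0.1250 + 0.0156 + 0.0020) ≈ 11.000 × 0.1426 ≈ 1.569 mg/L.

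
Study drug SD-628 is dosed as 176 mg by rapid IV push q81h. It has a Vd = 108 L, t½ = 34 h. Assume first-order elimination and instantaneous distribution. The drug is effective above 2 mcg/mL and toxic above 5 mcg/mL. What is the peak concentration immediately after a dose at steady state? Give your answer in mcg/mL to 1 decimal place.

2.0 mcg/mL

Over one 81-h interval, 81/34 ≈ 2.3824 half-lives elapse, leaving f ≈ 0.1918 of each dose.
Accumulation ratio R = 1/(1 − f) ≈ 1/0.8082 ≈ 1.2373.
Each bolus raises the concentration by D/Vd = 176/108 ≈ 1.630 mcg/mL.
Steady-state peak Cmax,ss = C₀·R ≈ 1.630 × 1.2373 ≈ 2.017 mcg/mL.
Peak 2.0 mcg/mL vs MTC 5 mcg/mL: below toxic threshold.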